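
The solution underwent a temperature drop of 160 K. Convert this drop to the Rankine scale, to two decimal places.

For a temperature interval the offset drops out; only the factor 1.8 applies.
160 × 1.8 = 288.00.

288.00°R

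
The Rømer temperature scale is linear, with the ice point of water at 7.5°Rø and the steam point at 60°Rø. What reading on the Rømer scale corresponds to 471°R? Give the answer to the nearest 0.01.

First in Celsius: (471 - 491.67) × 5/9 = -11.4833°C.
Linearly onto the Rømer scale: 7.5 + (-11.4833 / 100) × (60 - 7.5) = 1.47°Rø.

1.47°Rø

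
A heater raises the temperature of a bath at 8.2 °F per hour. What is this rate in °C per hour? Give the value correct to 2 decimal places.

The quantity depends on a temperature interval, so only the ratio of degree sizes applies; the offset between the scales is irrelevant.
A change of 1°F is a change of 5/9°C, so 8.2 × 5/9 = 4.56.

4.56 °C/hour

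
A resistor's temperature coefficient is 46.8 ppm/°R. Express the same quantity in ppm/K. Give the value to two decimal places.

84.24 ppm/K

Since only a temperature interval is involved, the additive offset between the scales drops out.
A change of 1 K is a change of 1.8°R, so per K the value is 46.8 × 1.8 = 84.24.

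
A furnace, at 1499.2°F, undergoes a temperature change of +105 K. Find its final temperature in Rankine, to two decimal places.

2147.87°R

Initial temperature in Celsius: (1499.2 - 32) × 5/9 = 815.1111°C.
The 105 K change is an interval; Kelvin and Celsius degrees are the same size, so ΔC = +105°C.
Final Celsius temperature: 815.1111 + 105.0000 = 920.1111°C.
In Rankine: 920.1111 × 1.8 + 491.67 = 2147.87°R.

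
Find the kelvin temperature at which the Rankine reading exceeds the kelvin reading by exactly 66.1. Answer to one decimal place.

82.6 K

Let K be the kelvin reading. The Rankine reading is R = 1.8·K.
Require R - K = 66.1: (0.8)·K = 66.1.
K = (66.1) / (0.8) = 82.6.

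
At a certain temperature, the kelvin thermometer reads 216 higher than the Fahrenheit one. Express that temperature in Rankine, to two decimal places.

Let x be the Fahrenheit reading; then the kelvin reading is 5/9·x + 255.372.
(5/9·x + 255.372) - x = 216  ⇒  (-4/9)·x = -39.3722  ⇒  x = 88.5875°F.
In Celsius: (88.5875 - 32) × 5/9 = 31.4375°C.
In Rankine: 31.4375 × 1.8 + 491.67 = 548.26°R.

548.26°R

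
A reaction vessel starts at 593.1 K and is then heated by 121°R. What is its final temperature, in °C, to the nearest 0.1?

Initial temperature in Celsius: 593.1 - 273.15 = 319.9500°C.
The 121°R change is an interval, so only the factor 5/9 applies: +121 × 5/9 = +67.2222°C.
Final Celsius temperature: 319.9500 + 67.2222 = 387.1722°C.

387.2°C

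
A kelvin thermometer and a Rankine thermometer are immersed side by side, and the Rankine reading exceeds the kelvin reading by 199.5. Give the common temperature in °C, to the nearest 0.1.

Let x be the kelvin reading; then the Rankine reading is 1.8·x.
(1.8·x) - x = 199.5  ⇒  (0.8)·x = 199.5  ⇒  x = 249.3750 K.
In Celsius: 249.375 - 273.15 = -23.8°C.

-23.8°C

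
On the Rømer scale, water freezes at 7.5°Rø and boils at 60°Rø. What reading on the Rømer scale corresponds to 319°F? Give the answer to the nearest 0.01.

First in Celsius: (319 - 32) × 5/9 = 159.4444°C.
Linearly onto the Rømer scale: 7.5 + (159.4444 / 100) × (60 - 7.5) = 91.21°Rø.

91.21°Rø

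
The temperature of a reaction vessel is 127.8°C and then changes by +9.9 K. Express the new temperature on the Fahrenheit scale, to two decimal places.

The 9.9 K change is an interval; Kelvin and Celsius degrees are the same size, so ΔC = +9.9°C.
Final Celsius temperature: 127.8000 + 9.9000 = 137.7000°C.
In Fahrenheit: 137.7000 × 1.8 + 32 = 279.86°F.

279.86°F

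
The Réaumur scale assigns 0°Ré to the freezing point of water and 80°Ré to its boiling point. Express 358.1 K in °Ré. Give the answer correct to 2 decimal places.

67.96°Ré

First in Celsius: 358.1 - 273.15 = 84.9500°C.
Linearly onto the Réaumur scale: 0 + (84.9500 / 100) × (80 - 0) = 67.96°Ré.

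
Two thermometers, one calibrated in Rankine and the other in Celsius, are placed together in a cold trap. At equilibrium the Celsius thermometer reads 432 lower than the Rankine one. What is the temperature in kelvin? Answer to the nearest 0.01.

198.56 K

Let x be the Rankine reading; then the Celsius reading is 5/9·x - 273.15.
(5/9·x - 273.15) - x = -432  ⇒  (-4/9)·x = -158.85  ⇒  x = 357.4125°R.
In Celsius: (357.4125 - 491.67) × 5/9 = -74.5875°C.
In kelvin: -74.5875 + 273.15 = 198.56 K.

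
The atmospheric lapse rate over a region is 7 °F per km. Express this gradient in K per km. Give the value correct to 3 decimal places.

3.889 K/km

The quantity depends on a temperature interval, so only the ratio of degree sizes applies; the offset between the scales is irrelevant.
A change of 1°F is a change of 5/9 K, so 7 × 5/9 = 3.889.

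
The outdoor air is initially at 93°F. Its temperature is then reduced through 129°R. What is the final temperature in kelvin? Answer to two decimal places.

235.37 K

Initial temperature in Celsius: (93 - 32) × 5/9 = 33.8889°C.
The 129°R change is an interval, so only the factor 5/9 applies: -129 × 5/9 = -71.6667°C.
Final Celsius temperature: 33.8889 - 71.6667 = -37.7778°C.
In kelvin: -37.7778 + 273.15 = 235.37 K.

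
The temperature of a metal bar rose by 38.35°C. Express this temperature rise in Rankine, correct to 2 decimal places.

An interval of 1°C corresponds to 1.8°R.
38.35 × 1.8 = 69.03.

69.03°R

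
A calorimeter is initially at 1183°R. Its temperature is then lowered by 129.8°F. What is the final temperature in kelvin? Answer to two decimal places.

Initial temperature in Celsius: (1183 - 491.67) × 5/9 = 384.0722°C.
The 129.8°F change is an interval, so only the factor 5/9 applies: -129.8 × 5/9 = -72.1111°C.
Final Celsius temperature: 384.0722 - 72.1111 = 311.9611°C.
In kelvin: 311.9611 + 273.15 = 585.11 K.

585.11 K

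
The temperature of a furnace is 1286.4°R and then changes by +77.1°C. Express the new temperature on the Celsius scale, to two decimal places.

Initial temperature in Celsius: (1286.4 - 491.67) × 5/9 = 441.5167°C.
Final Celsius temperature: 441.5167 + 77.1000 = 518.6167°C.

518.62°C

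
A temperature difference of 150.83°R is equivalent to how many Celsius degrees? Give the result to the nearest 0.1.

For a temperature interval the offset drops out; only the factor 5/9 applies.
150.83 × 5/9 = 83.8.

83.8°C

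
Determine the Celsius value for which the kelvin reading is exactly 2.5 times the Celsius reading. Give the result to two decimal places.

Let C be the Celsius reading. The kelvin reading is K = 1·C + 273.15.
Require K = 2.5·C: 1·C + 273.15 = 2.5·C.
(-1.5)·C = -273.15  ⇒  C = 182.10.

182.10°C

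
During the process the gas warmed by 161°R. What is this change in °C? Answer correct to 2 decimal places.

89.44°C

For a temperature interval the offset drops out; only the factor 5/9 applies.
161 × 5/9 = 89.44.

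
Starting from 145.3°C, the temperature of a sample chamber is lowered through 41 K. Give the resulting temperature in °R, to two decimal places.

The 41 K change is an interval; Kelvin and Celsius degrees are the same size, so ΔC = -41°C.
Final Celsius temperature: 145.3000 - 41.0000 = 104.3000°C.
In Rankine: 104.3000 × 1.8 + 491.67 = 679.41°R.

679.41°R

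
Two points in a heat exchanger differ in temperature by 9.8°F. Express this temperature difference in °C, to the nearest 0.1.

5.4°C

Only the scale ratio 5/9 matters for a change in temperature.
9.8 × 5/9 = 5.4.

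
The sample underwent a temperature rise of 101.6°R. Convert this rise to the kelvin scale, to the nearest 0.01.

56.44 K

Only the scale ratio 5/9 matters for a change in temperature.
101.6 × 5/9 = 56.44.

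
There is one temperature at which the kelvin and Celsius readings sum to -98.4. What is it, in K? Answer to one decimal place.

Let K be the kelvin reading. The Celsius reading is C = 1·K - 273.15.
Require K + C = -98.4: (2)·K - 273.15 = -98.4.
K = (-98.4 + 273.15) / (2) = 87.4.

87.4 K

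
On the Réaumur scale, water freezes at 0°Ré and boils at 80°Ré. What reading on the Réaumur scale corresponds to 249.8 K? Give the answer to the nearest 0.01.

First in Celsius: 249.8 - 273.15 = -23.3500°C.
Linearly onto the Réaumur scale: 0 + (-23.3500 / 100) × (80 - 0) = -18.68°Ré.

-18.68°Ré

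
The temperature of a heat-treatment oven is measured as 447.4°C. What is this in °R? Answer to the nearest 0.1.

In Rankine: 447.4000 × 1.8 + 491.67 = 1297.0°R.

1297.0°R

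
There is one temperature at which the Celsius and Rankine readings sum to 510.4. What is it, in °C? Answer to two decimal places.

Let C be the Celsius reading. The Rankine reading is R = 1.8·C + 491.67.
Require C + R = 510.4: (2.8)·C + 491.67 = 510.4.
C = (510.4 - 491.67) / (2.8) = 6.69.

6.69°C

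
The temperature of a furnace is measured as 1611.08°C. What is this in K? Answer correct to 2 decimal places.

1884.23 K

In kelvin: 1611.0800 + 273.15 = 1884.23 K.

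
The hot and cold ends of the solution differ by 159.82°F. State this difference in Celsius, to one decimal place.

For a temperature interval the offset drops out; only the factor 5/9 applies.
159.82 × 5/9 = 88.8.

88.8°C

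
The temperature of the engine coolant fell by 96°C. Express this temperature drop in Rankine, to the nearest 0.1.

172.8°R

An interval of 1°C corresponds to 1.8°R.
96 × 1.8 = 172.8.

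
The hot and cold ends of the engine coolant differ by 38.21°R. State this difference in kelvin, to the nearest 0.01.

21.23 K

Only the scale ratio 5/9 matters for a change in temperature.
38.21 × 5/9 = 21.23.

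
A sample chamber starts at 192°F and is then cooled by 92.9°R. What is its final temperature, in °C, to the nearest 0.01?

37.28°C

Initial temperature in Celsius: (192 - 32) × 5/9 = 88.8889°C.
The 92.9°R change is an interval, so only the factor 5/9 applies: -92.9 × 5/9 = -51.6111°C.
Final Celsius temperature: 88.8889 - 51.6111 = 37.2778°C.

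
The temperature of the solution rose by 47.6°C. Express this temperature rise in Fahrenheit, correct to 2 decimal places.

An interval of 1°C corresponds to 1.8°F.
47.6 × 1.8 = 85.68.

85.68°F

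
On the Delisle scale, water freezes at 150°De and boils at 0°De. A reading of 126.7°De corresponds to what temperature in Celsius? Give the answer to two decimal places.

Linear interpolation between the fixed points: C = (126.7 - 150) × 100 / (0 - 150) = 15.5333°C.

15.53°C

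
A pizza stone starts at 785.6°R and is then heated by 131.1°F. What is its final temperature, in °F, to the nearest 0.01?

Initial temperature in Celsius: (785.6 - 491.67) × 5/9 = 163.2944°C.
The 131.1°F change is an interval, so only the factor 5/9 applies: +131.1 × 5/9 = +72.8333°C.
Final Celsius temperature: 163.2944 + 72.8333 = 236.1278°C.
In Fahrenheit: 236.1278 × 1.8 + 32 = 457.03°F.

457.03°F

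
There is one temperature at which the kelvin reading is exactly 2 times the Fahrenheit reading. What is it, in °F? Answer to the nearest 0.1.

Let F be the Fahrenheit reading. The kelvin reading is K = 5/9·F + 255.372.
Require K = 2·F: 5/9·F + 255.372 = 2·F.
(-13/9)·F = -255.372  ⇒  F = 176.8.

176.8°F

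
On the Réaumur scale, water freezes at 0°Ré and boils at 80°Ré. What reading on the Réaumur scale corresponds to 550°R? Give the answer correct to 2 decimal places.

First in Celsius: (550 - 491.67) × 5/9 = 32.4056°C.
Linearly onto the Réaumur scale: 0 + (32.4056 / 100) × (80 - 0) = 25.92°Ré.

25.92°Ré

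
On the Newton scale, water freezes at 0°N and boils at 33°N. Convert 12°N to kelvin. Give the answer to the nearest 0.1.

Linear interpolation between the fixed points: C = (12 - 0) × 100 / (33 - 0) = 36.3636°C.
Then 36.3636 + 273.15 = 309.5 K.

309.5 K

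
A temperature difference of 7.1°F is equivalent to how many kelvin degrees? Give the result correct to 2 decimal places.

3.94 K

Only the scale ratio 5/9 matters for a change in temperature.
7.1 × 5/9 = 3.94.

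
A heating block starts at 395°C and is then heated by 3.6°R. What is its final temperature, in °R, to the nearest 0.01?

The 3.6°R change is an interval, so only the factor 5/9 applies: +3.6 × 5/9 = +2.0000°C.
Final Celsius temperature: 395.0000 + 2.0000 = 397.0000°C.
In Rankine: 397.0000 × 1.8 + 491.67 = 1206.27°R.

1206.27°R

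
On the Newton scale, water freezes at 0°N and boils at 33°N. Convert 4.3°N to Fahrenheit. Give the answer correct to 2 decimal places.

Linear interpolation between the fixed points: C = (4.3 - 0) × 100 / (33 - 0) = 13.0303°C.
Then 13.0303 × 1.8 + 32 = 55.45°F.

55.45°F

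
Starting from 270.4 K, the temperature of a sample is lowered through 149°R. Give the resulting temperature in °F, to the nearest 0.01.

-121.95°F

Initial temperature in Celsius: 270.4 - 273.15 = -2.7500°C.
The 149°R change is an interval, so only the factor 5/9 applies: -149 × 5/9 = -82.7778°C.
Final Celsius temperature: -2.7500 - 82.7778 = -85.5278°C.
In Fahrenheit: -85.5278 × 1.8 + 32 = -121.95°F.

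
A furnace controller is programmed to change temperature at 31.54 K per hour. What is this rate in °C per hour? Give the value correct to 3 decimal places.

The quantity depends on a temperature interval, so only the ratio of degree sizes applies; the offset between the scales is irrelevant.
A change of 1 K is a change of 1°C, so 31.54 × 1 = 31.540.

31.540 °C/hour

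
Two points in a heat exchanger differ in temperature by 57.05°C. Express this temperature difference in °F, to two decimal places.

102.69°F

Only the scale ratio 1.8 matters for a change in temperature.
57.05 × 1.8 = 102.69.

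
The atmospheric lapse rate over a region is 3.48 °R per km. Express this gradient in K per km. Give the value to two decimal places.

1.93 K/km

Since only a temperature interval is involved, the additive offset between the scales drops out.
A change of 1°R is a change of 5/9 K, so 3.48 × 5/9 = 1.93.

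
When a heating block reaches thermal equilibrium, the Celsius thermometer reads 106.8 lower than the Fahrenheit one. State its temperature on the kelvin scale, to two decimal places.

Let x be the Fahrenheit reading; then the Celsius reading is 5/9·x - 17.7778.
(5/9·x - 17.7778) - x = -106.8  ⇒  (-4/9)·x = -89.0222  ⇒  x = 200.3000°F.
In Celsius: (200.3 - 32) × 5/9 = 93.5000°C.
In kelvin: 93.5000 + 273.15 = 366.65 K.

366.65 K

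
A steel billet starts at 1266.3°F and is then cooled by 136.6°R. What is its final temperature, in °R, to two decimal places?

1589.37°R

Initial temperature in Celsius: (1266.3 - 32) × 5/9 = 685.7222°C.
The 136.6°R change is an interval, so only the factor 5/9 applies: -136.6 × 5/9 = -75.8889°C.
Final Celsius temperature: 685.7222 - 75.8889 = 609.8333°C.
In Rankine: 609.8333 × 1.8 + 491.67 = 1589.37°R.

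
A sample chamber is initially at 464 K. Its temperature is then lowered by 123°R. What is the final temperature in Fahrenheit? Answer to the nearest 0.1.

252.5°F

Initial temperature in Celsius: 464 - 273.15 = 190.8500°C.
The 123°R change is an interval, so only the factor 5/9 applies: -123 × 5/9 = -68.3333°C.
Final Celsius temperature: 190.8500 - 68.3333 = 122.5167°C.
In Fahrenheit: 122.5167 × 1.8 + 32 = 252.5°F.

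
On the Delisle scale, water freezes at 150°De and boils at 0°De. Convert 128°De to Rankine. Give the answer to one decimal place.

518.1°R

Linear interpolation between the fixed points: C = (128 - 150) × 100 / (0 - 150) = 14.6667°C.
Then 14.6667 × 1.8 + 491.67 = 518.1°R.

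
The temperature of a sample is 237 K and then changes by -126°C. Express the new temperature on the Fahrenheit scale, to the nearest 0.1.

Initial temperature in Celsius: 237 - 273.15 = -36.1500°C.
Final Celsius temperature: -36.1500 - 126.0000 = -162.1500°C.
In Fahrenheit: -162.1500 × 1.8 + 32 = -259.9°F.

-259.9°F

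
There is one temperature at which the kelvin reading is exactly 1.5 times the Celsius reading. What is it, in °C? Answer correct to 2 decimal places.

546.30°C

Let C be the Celsius reading. The kelvin reading is K = 1·C + 273.15.
Require K = 1.5·C: 1·C + 273.15 = 1.5·C.
(-0.5)·C = -273.15  ⇒  C = 546.30.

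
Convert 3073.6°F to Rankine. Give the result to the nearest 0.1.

3533.3°R

In Celsius: (3073.6 - 32) × 5/9 = 1689.7778°C.
In Rankine: 1689.7778 × 1.8 + 491.67 = 3533.3°R.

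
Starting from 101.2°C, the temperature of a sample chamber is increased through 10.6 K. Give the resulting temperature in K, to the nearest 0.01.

384.95 K

The 10.6 K change is an interval; Kelvin and Celsius degrees are the same size, so ΔC = +10.6°C.
Final Celsius temperature: 101.2000 + 10.6000 = 111.8000°C.
In kelvin: 111.8000 + 273.15 = 384.95 K.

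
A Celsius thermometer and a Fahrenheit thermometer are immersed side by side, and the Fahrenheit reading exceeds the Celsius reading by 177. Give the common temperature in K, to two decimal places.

Let x be the Celsius reading; then the Fahrenheit reading is 1.8·x + 32.
(1.8·x + 32) - x = 177  ⇒  (0.8)·x = 145  ⇒  x = 181.2500°C.
In kelvin: 181.2500 + 273.15 = 454.40 K.

454.40 K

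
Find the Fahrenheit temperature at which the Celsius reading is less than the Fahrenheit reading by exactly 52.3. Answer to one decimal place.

77.7°F

Let F be the Fahrenheit reading. The Celsius reading is C = 5/9·F - 17.7778.
Require C - F = -52.3: (-4/9)·F - 17.7778 = -52.3.
F = (-52.3 + 17.7778) / (-4/9) = 77.7.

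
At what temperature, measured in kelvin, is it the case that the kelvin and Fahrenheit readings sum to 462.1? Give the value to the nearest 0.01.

Let K be the kelvin reading. The Fahrenheit reading is F = 1.8·K - 459.67.
Require K + F = 462.1: (2.8)·K - 459.67 = 462.1.
K = (462.1 + 459.67) / (2.8) = 329.20.

329.20 K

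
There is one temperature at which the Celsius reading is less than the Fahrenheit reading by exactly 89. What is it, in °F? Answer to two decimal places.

Let F be the Fahrenheit reading. The Celsius reading is C = 5/9·F - 17.7778.
Require C - F = -89: (-4/9)·F - 17.7778 = -89.
F = (-89 + 17.7778) / (-4/9) = 160.25.

160.25°F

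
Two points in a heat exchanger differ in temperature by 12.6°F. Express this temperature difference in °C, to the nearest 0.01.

For a temperature interval the offset drops out; only the factor 5/9 applies.
12.6 × 5/9 = 7.00.

7.00°C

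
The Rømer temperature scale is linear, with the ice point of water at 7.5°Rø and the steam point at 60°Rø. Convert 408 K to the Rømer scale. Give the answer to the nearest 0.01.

78.30°Rø

First in Celsius: 408 - 273.15 = 134.8500°C.
Linearly onto the Rømer scale: 7.5 + (134.8500 / 100) × (60 - 7.5) = 78.30°Rø.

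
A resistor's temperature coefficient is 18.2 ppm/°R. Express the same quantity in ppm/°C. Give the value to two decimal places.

32.76 ppm/°C

The quantity depends on a temperature interval, so only the ratio of degree sizes applies; the offset between the scales is irrelevant.
A change of 1°C is a change of 1.8°R, so per °C the value is 18.2 × 1.8 = 32.76.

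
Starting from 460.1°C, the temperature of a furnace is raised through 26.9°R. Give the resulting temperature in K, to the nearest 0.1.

The 26.9°R change is an interval, so only the factor 5/9 applies: +26.9 × 5/9 = +14.9444°C.
Final Celsius temperature: 460.1000 + 14.9444 = 475.0444°C.
In kelvin: 475.0444 + 273.15 = 748.2 K.

748.2 K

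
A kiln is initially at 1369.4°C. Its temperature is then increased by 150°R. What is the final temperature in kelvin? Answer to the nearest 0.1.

1725.9 K

The 150°R change is an interval, so only the factor 5/9 applies: +150 × 5/9 = +83.3333°C.
Final Celsius temperature: 1369.4000 + 83.3333 = 1452.7333°C.
In kelvin: 1452.7333 + 273.15 = 1725.9 K.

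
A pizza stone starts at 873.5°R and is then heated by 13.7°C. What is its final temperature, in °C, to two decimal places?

225.83°C

Initial temperature in Celsius: (873.5 - 491.67) × 5/9 = 212.1278°C.
Final Celsius temperature: 212.1278 + 13.7000 = 225.8278°C.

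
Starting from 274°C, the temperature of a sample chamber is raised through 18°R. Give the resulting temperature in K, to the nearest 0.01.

557.15 K

The 18°R change is an interval, so only the factor 5/9 applies: +18 × 5/9 = +10.0000°C.
Final Celsius temperature: 274.0000 + 10.0000 = 284.0000°C.
In kelvin: 284.0000 + 273.15 = 557.15 K.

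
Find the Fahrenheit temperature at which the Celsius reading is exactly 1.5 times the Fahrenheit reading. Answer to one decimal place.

-18.8°F

Let F be the Fahrenheit reading. The Celsius reading is C = 5/9·F - 17.7778.
Require C = 1.5·F: 5/9·F - 17.7778 = 1.5·F.
(-17/18)·F = 17.7778  ⇒  F = -18.8.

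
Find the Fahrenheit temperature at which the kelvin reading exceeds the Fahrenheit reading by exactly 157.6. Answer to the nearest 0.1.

220.0°F

Let F be the Fahrenheit reading. The kelvin reading is K = 5/9·F + 255.372.
Require K - F = 157.6: (-4/9)·F + 255.372 = 157.6.
F = (157.6 - 255.372) / (-4/9) = 220.0.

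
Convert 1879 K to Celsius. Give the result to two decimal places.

In Celsius: 1879 - 273.15 = 1605.8500°C.

1605.85°C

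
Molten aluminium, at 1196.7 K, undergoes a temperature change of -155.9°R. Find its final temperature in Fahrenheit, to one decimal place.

Initial temperature in Celsius: 1196.7 - 273.15 = 923.5500°C.
The 155.9°R change is an interval, so only the factor 5/9 applies: -155.9 × 5/9 = -86.6111°C.
Final Celsius temperature: 923.5500 - 86.6111 = 836.9389°C.
In Fahrenheit: 836.9389 × 1.8 + 32 = 1538.5°F.

1538.5°F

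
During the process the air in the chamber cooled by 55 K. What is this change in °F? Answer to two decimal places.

99.00°F

An interval of 1 K corresponds to 1.8°F.
55 × 1.8 = 99.00.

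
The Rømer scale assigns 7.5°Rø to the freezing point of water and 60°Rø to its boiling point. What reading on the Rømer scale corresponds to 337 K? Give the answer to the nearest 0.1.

41.0°Rø

First in Celsius: 337 - 273.15 = 63.8500°C.
Linearly onto the Rømer scale: 7.5 + (63.8500 / 100) × (60 - 7.5) = 41.0°Rø.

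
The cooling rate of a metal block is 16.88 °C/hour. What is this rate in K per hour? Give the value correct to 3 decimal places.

The quantity depends on a temperature interval, so only the ratio of degree sizes applies; the offset between the scales is irrelevant.
A change of 1°C is a change of 1 K, so 16.88 × 1 = 16.880.

16.880 K/hour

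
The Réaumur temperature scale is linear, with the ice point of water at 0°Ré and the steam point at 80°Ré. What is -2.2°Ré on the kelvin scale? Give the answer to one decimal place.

270.4 K

Linear interpolation between the fixed points: C = (-2.2 - 0) × 100 / (80 - 0) = -2.7500°C.
Then -2.7500 + 273.15 = 270.4 K.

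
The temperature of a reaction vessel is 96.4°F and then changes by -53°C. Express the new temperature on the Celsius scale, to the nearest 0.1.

-17.2°C

Initial temperature in Celsius: (96.4 - 32) × 5/9 = 35.7778°C.
Final Celsius temperature: 35.7778 - 53.0000 = -17.2222°C.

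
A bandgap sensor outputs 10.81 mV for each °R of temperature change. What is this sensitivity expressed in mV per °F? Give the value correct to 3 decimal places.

The quantity depends on a temperature interval, so only the ratio of degree sizes applies; the offset between the scales is irrelevant.
A change of 1°F is a change of 1°R, so per °F the value is 10.81 × 1 = 10.810.

10.810 mV per °F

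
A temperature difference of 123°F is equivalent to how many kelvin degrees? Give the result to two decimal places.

68.33 K

For a temperature interval the offset drops out; only the factor 5/9 applies.
123 × 5/9 = 68.33.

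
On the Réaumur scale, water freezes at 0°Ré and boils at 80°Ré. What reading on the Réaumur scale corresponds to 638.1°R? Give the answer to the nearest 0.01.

65.08°Ré

First in Celsius: (638.1 - 491.67) × 5/9 = 81.3500°C.
Linearly onto the Réaumur scale: 0 + (81.3500 / 100) × (80 - 0) = 65.08°Ré.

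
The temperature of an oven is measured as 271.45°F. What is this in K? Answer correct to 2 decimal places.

In Celsius: (271.45 - 32) × 5/9 = 133.0278°C.
In kelvin: 133.0278 + 273.15 = 406.18 K.

406.18 K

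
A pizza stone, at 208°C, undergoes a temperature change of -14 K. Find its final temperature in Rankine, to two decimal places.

840.87°R

The 14 K change is an interval; Kelvin and Celsius degrees are the same size, so ΔC = -14°C.
Final Celsius temperature: 208.0000 - 14.0000 = 194.0000°C.
In Rankine: 194.0000 × 1.8 + 491.67 = 840.87°R.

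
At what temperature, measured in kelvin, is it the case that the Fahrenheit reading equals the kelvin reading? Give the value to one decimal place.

574.6 K

Let K be the kelvin reading. The Fahrenheit reading is F = 1.8·K - 459.67.
Set F = K: 1.8·K - 459.67 = K.
(0.8)·K = 459.67  ⇒  K = 574.6.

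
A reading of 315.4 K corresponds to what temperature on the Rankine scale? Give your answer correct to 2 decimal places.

In Celsius: 315.4 - 273.15 = 42.2500°C.
In Rankine: 42.2500 × 1.8 + 491.67 = 567.72°R.

567.72°R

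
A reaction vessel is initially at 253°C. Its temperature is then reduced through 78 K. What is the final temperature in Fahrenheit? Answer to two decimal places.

The 78 K change is an interval; Kelvin and Celsius degrees are the same size, so ΔC = -78°C.
Final Celsius temperature: 253.0000 - 78.0000 = 175.0000°C.
In Fahrenheit: 175.0000 × 1.8 + 32 = 347.00°F.

347.00°F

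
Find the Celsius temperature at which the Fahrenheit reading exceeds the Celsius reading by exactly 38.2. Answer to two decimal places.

Let C be the Celsius reading. The Fahrenheit reading is F = 1.8·C + 32.
Require F - C = 38.2: (0.8)·C + 32 = 38.2.
C = (38.2 - 32) / (0.8) = 7.75.

7.75°C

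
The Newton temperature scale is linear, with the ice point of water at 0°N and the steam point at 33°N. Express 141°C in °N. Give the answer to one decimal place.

Linearly onto the Newton scale: 0 + (141.0000 / 100) × (33 - 0) = 46.5°N.

46.5°N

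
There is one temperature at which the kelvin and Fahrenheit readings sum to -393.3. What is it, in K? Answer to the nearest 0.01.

Let K be the kelvin reading. The Fahrenheit reading is F = 1.8·K - 459.67.
Require K + F = -393.3: (2.8)·K - 459.67 = -393.3.
K = (-393.3 + 459.67) / (2.8) = 23.70.

23.70 K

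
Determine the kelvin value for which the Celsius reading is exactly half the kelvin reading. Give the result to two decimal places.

546.30 K

Let K be the kelvin reading. The Celsius reading is C = 1·K - 273.15.
Require C = 0.5·K: 1·K - 273.15 = 0.5·K.
(0.5)·K = 273.15  ⇒  K = 546.30.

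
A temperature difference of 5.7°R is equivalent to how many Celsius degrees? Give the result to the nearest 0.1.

3.2°C

Only the scale ratio 5/9 matters for a change in temperature.
5.7 × 5/9 = 3.2.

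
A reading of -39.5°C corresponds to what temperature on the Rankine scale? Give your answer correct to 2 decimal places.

In Rankine: -39.5000 × 1.8 + 491.67 = 420.57°R.

420.57°R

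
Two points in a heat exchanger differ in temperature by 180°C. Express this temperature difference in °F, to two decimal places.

Only the scale ratio 1.8 matters for a change in temperature.
180 × 1.8 = 324.00.

324.00°F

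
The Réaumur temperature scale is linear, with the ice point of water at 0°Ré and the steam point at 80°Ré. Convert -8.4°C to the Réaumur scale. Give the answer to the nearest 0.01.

Linearly onto the Réaumur scale: 0 + (-8.4000 / 100) × (80 - 0) = -6.72°Ré.

-6.72°Ré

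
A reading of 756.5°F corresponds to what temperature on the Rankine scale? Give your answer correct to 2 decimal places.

1216.17°R

In Celsius: (756.5 - 32) × 5/9 = 402.5000°C.
In Rankine: 402.5000 × 1.8 + 491.67 = 1216.17°R.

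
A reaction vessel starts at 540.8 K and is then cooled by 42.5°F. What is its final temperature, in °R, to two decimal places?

930.94°R

Initial temperature in Celsius: 540.8 - 273.15 = 267.6500°C.
The 42.5°F change is an interval, so only the factor 5/9 applies: -42.5 × 5/9 = -23.6111°C.
Final Celsius temperature: 267.6500 - 23.6111 = 244.0389°C.
In Rankine: 244.0389 × 1.8 + 491.67 = 930.94°R.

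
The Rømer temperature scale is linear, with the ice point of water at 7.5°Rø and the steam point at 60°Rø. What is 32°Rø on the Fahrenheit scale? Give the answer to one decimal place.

116.0°F

Linear interpolation between the fixed points: C = (32 - 7.5) × 100 / (60 - 7.5) = 46.6667°C.
Then 46.6667 × 1.8 + 32 = 116.0°F.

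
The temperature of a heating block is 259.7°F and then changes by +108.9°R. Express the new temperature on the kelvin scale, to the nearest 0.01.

Initial temperature in Celsius: (259.7 - 32) × 5/9 = 126.5000°C.
The 108.9°R change is an interval, so only the factor 5/9 applies: +108.9 × 5/9 = +60.5000°C.
Final Celsius temperature: 126.5000 + 60.5000 = 187.0000°C.
In kelvin: 187.0000 + 273.15 = 460.15 K.

460.15 K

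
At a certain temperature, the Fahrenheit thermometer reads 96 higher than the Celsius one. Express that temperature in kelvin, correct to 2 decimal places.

353.15 K

Let x be the Celsius reading; then the Fahrenheit reading is 1.8·x + 32.
(1.8·x + 32) - x = 96  ⇒  (0.8)·x = 64  ⇒  x = 80.0000°C.
In kelvin: 80.0000 + 273.15 = 353.15 K.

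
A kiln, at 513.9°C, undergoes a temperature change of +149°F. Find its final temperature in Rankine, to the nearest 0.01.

The 149°F change is an interval, so only the factor 5/9 applies: +149 × 5/9 = +82.7778°C.
Final Celsius temperature: 513.9000 + 82.7778 = 596.6778°C.
In Rankine: 596.6778 × 1.8 + 491.67 = 1565.69°R.

1565.69°R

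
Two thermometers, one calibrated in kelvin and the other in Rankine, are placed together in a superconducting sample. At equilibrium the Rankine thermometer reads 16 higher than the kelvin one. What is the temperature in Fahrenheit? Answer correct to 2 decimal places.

Let x be the kelvin reading; then the Rankine reading is 1.8·x.
(1.8·x) - x = 16  ⇒  (0.8)·x = 16  ⇒  x = 20.0000 K.
In Celsius: 20 - 273.15 = -253.1500°C.
In Fahrenheit: -253.1500 × 1.8 + 32 = -423.67°F.

-423.67°F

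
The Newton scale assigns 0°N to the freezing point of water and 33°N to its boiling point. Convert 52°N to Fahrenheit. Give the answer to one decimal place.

Linear interpolation between the fixed points: C = (52 - 0) × 100 / (33 - 0) = 157.5758°C.
Then 157.5758 × 1.8 + 32 = 315.6°F.

315.6°F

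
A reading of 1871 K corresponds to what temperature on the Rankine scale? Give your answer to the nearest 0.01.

In Celsius: 1871 - 273.15 = 1597.8500°C.
In Rankine: 1597.8500 × 1.8 + 491.67 = 3367.80°R.

3367.80°R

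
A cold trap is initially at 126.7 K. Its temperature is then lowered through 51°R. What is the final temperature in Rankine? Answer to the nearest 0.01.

177.06°R

Initial temperature in Celsius: 126.7 - 273.15 = -146.4500°C.
The 51°R change is an interval, so only the factor 5/9 applies: -51 × 5/9 = -28.3333°C.
Final Celsius temperature: -146.4500 - 28.3333 = -174.7833°C.
In Rankine: -174.7833 × 1.8 + 491.67 = 177.06°R.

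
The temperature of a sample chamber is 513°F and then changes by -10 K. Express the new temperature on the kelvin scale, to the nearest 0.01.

Initial temperature in Celsius: (513 - 32) × 5/9 = 267.2222°C.
The 10 K change is an interval; Kelvin and Celsius degrees are the same size, so ΔC = -10°C.
Final Celsius temperature: 267.2222 - 10.0000 = 257.2222°C.
In kelvin: 257.2222 + 273.15 = 530.37 K.

530.37 K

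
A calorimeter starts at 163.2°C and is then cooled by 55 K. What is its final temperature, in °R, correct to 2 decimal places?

The 55 K change is an interval; Kelvin and Celsius degrees are the same size, so ΔC = -55°C.
Final Celsius temperature: 163.2000 - 55.0000 = 108.2000°C.
In Rankine: 108.2000 × 1.8 + 491.67 = 686.43°R.

686.43°R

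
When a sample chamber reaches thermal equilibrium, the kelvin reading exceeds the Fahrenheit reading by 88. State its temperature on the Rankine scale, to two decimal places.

Let x be the Fahrenheit reading; then the kelvin reading is 5/9·x + 255.372.
(5/9·x + 255.372) - x = 88  ⇒  (-4/9)·x = -167.372  ⇒  x = 376.5875°F.
In Celsius: (376.5875 - 32) × 5/9 = 191.4375°C.
In Rankine: 191.4375 × 1.8 + 491.67 = 836.26°R.

836.26°R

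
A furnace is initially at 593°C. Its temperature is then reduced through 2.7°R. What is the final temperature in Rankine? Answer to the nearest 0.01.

The 2.7°R change is an interval, so only the factor 5/9 applies: -2.7 × 5/9 = -1.5000°C.
Final Celsius temperature: 593.0000 - 1.5000 = 591.5000°C.
In Rankine: 591.5000 × 1.8 + 491.67 = 1556.37°R.

1556.37°R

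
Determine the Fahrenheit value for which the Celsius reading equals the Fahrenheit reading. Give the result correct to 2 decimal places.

-40.00°F

Let F be the Fahrenheit reading. The Celsius reading is C = 5/9·F - 17.7778.
Set C = F: 5/9·F - 17.7778 = F.
(-4/9)·F = 17.7778  ⇒  F = -40.00.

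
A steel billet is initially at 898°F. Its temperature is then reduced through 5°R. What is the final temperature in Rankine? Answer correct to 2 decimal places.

1352.67°R

Initial temperature in Celsius: (898 - 32) × 5/9 = 481.1111°C.
The 5°R change is an interval, so only the factor 5/9 applies: -5 × 5/9 = -2.7778°C.
Final Celsius temperature: 481.1111 - 2.7778 = 478.3333°C.
In Rankine: 478.3333 × 1.8 + 491.67 = 1352.67°R.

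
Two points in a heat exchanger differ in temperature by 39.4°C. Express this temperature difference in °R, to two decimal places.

An interval of 1°C corresponds to 1.8°R.
39.4 × 1.8 = 70.92.

70.92°R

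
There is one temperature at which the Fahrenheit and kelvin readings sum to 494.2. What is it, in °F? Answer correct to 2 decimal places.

Let F be the Fahrenheit reading. The kelvin reading is K = 5/9·F + 255.372.
Require F + K = 494.2: (14/9)·F + 255.372 = 494.2.
F = (494.2 - 255.372) / (14/9) = 153.53.

153.53°F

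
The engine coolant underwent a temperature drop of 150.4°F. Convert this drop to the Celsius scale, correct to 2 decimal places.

83.56°C

An interval of 1°F corresponds to 5/9°C.
150.4 × 5/9 = 83.56.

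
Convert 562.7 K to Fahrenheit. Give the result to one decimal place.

553.2°F

In Celsius: 562.7 - 273.15 = 289.5500°C.
In Fahrenheit: 289.5500 × 1.8 + 32 = 553.2°F.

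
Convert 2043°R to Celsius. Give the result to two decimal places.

861.85°C

In Celsius: (2043 - 491.67) × 5/9 = 861.8500°C.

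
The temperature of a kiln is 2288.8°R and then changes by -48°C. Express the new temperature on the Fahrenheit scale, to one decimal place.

1742.7°F

Initial temperature in Celsius: (2288.8 - 491.67) × 5/9 = 998.4056°C.
Final Celsius temperature: 998.4056 - 48.0000 = 950.4056°C.
In Fahrenheit: 950.4056 × 1.8 + 32 = 1742.7°F.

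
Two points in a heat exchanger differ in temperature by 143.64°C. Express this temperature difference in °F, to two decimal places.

258.55°F

An interval of 1°C corresponds to 1.8°F.
143.64 × 1.8 = 258.55.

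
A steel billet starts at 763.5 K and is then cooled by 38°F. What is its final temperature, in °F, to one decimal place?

Initial temperature in Celsius: 763.5 - 273.15 = 490.3500°C.
The 38°F change is an interval, so only the factor 5/9 applies: -38 × 5/9 = -21.1111°C.
Final Celsius temperature: 490.3500 - 21.1111 = 469.2389°C.
In Fahrenheit: 469.2389 × 1.8 + 32 = 876.6°F.

876.6°F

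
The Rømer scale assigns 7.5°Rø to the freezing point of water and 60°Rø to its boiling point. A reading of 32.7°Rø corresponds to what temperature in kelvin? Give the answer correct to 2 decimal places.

Linear interpolation between the fixed points: C = (32.7 - 7.5) × 100 / (60 - 7.5) = 48.0000°C.
Then 48.0000 + 273.15 = 321.15 K.

321.15 K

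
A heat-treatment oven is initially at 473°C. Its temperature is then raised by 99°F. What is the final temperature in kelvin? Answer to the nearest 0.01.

The 99°F change is an interval, so only the factor 5/9 applies: +99 × 5/9 = +55.0000°C.
Final Celsius temperature: 473.0000 + 55.0000 = 528.0000°C.
In kelvin: 528.0000 + 273.15 = 801.15 K.

801.15 K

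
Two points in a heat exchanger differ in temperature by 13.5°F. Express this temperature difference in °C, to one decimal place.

7.5°C

An interval of 1°F corresponds to 5/9°C.
13.5 × 5/9 = 7.5.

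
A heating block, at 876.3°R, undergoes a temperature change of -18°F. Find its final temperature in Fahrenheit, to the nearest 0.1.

Initial temperature in Celsius: (876.3 - 491.67) × 5/9 = 213.6833°C.
The 18°F change is an interval, so only the factor 5/9 applies: -18 × 5/9 = -10.0000°C.
Final Celsius temperature: 213.6833 - 10.0000 = 203.6833°C.
In Fahrenheit: 203.6833 × 1.8 + 32 = 398.6°F.

398.6°F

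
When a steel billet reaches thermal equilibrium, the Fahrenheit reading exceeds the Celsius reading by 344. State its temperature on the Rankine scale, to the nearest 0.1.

1193.7°R

Let x be the Celsius reading; then the Fahrenheit reading is 1.8·x + 32.
(1.8·x + 32) - x = 344  ⇒  (0.8)·x = 312  ⇒  x = 390.0000°C.
In Rankine: 390.0000 × 1.8 + 491.67 = 1193.7°R.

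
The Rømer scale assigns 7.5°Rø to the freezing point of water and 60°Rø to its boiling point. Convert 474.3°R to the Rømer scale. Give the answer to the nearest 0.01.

First in Celsius: (474.3 - 491.67) × 5/9 = -9.6500°C.
Linearly onto the Rømer scale: 7.5 + (-9.6500 / 100) × (60 - 7.5) = 2.43°Rø.

2.43°Rø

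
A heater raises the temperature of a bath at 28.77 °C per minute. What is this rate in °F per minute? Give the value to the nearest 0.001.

51.786 °F/minute

Since only a temperature interval is involved, the additive offset between the scales drops out.
A change of 1°C is a change of 1.8°F, so 28.77 × 1.8 = 51.786.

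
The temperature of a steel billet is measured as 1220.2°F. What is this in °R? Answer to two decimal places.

In Celsius: (1220.2 - 32) × 5/9 = 660.1111°C.
In Rankine: 660.1111 × 1.8 + 491.67 = 1679.87°R.

1679.87°R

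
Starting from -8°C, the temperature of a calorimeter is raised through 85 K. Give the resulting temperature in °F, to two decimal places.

The 85 K change is an interval; Kelvin and Celsius degrees are the same size, so ΔC = +85°C.
Final Celsius temperature: -8.0000 + 85.0000 = 77.0000°C.
In Fahrenheit: 77.0000 × 1.8 + 32 = 170.60°F.

170.60°F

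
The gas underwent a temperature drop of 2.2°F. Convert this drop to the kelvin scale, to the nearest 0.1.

An interval of 1°F corresponds to 5/9 K.
2.2 × 5/9 = 1.2.

1.2 K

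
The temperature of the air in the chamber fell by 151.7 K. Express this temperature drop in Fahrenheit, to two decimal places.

273.06°F

An interval of 1 K corresponds to 1.8°F.
151.7 × 1.8 = 273.06.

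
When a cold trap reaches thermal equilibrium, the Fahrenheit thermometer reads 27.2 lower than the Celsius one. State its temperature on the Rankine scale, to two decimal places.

358.47°R

Let x be the Celsius reading; then the Fahrenheit reading is 1.8·x + 32.
(1.8·x + 32) - x = -27.2  ⇒  (0.8)·x = -59.2  ⇒  x = -74.0000°C.
In Rankine: -74.0000 × 1.8 + 491.67 = 358.47°R.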